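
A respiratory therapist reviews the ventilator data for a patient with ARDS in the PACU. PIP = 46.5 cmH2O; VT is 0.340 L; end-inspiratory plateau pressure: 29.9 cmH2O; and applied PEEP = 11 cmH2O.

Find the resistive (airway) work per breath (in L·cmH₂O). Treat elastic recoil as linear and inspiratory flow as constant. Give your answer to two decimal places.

With constant inspiratory flow the resistive pressure is constant at PIP − Pplat = 46.5 − 29.9 = 16.6 cmH2O, so resistive work = 16.6 × 0.340 = 5.644 L·cmH2O.

5.64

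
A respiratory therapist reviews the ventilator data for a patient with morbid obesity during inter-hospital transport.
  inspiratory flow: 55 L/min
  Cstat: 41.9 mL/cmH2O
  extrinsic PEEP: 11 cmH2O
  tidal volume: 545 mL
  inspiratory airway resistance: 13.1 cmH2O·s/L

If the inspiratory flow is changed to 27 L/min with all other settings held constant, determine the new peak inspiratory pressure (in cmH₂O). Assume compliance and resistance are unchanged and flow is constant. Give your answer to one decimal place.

Flow: 55 L/min ÷ 60 = 0.9167 L/s.
New flow: 27 L/min ÷ 60 = 0.45 L/s.
PIP = Vt/C + R·V̇ + PEEP (constant-flow equation of motion).
Only the resistive term changes: ΔPIP = R × ΔV̇ = 13.1 × (0.45 − 0.9167) = 13.1 × -0.4667 = -6.114 cmH2O.
Original PIP = 545/41.9 + 13.1×0.9167 + 11 = 36.016 cmH2O; new PIP = 36.016 + (-6.114) = 29.902 cmH2O.

29.9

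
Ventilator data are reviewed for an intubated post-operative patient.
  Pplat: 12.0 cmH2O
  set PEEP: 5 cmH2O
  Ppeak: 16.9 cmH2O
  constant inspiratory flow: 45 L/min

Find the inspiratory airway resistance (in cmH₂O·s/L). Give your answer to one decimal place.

Flow: 45 L/min ÷ 60 = 0.75 L/s.
Raw = (PIP − Pplat) / flow = (16.9 − 12.0) / 0.75 = 4.9 / 0.75 = 6.533 cmH2O·s/L.

6.5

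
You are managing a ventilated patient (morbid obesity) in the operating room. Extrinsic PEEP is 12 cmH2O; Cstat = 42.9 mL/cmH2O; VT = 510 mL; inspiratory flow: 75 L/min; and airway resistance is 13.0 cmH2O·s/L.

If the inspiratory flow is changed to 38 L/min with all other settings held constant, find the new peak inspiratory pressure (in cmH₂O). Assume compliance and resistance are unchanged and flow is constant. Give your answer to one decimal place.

Flow: 75 L/min ÷ 60 = 1.25 L/s.
New flow: 38 L/min ÷ 60 = 0.6333 L/s.
PIP = Vt/C + R·V̇ + PEEP (constant-flow equation of motion).
Only the resistive term changes: ΔPIP = R × ΔV̇ = 13.0 × (0.6333 − 1.25) = 13.0 × -0.6167 = -8.017 cmH2O.
Original PIP = 510/42.9 + 13.0×1.25 + 12 = 40.138 cmH2O; new PIP = 40.138 + (-8.017) = 32.121 cmH2O.

32.1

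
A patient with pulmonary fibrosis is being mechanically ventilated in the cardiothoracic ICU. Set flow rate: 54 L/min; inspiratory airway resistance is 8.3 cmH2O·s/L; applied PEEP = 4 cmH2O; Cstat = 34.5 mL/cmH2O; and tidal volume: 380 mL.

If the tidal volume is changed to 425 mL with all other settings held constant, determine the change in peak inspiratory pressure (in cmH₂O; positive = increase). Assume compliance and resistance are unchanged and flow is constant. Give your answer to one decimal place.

1.3

PIP = Vt/C + R·V̇ + PEEP (constant-flow equation of motion).
Only the elastic term changes: ΔPIP = ΔVt / C = (425 − 380) / 34.5 = 1.304 cmH2O.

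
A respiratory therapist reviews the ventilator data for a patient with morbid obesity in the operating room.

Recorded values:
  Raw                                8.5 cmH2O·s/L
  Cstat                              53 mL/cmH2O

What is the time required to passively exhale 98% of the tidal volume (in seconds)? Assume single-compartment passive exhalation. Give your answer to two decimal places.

1.76

τ = R × C = 8.5 × 53 mL/cmH2O = 8.5 × 0.053 L/cmH2O = 0.4505 s.
Exhaled fraction f = 1 − e^(−t/τ) → t = −τ·ln(1 − f) = −0.4505·ln(0.02) = 1.762 s.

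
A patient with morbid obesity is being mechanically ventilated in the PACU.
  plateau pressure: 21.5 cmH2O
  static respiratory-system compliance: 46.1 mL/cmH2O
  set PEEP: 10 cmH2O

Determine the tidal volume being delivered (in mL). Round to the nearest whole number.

Vt = Cstat × (Pplat − PEEP) = 46.1 × (21.5 − 10) = 46.1 × 11.5 = 530.15 mL.

530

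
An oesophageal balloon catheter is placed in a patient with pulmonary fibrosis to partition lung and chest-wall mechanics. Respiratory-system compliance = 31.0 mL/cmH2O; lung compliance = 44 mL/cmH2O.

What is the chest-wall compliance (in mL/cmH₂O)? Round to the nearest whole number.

105

1/Ccw = 1/Crs − 1/CL.
1/Ccw = 1/31.0 − 1/44 = 0.009531.
Ccw = 104.92 mL/cmH2O.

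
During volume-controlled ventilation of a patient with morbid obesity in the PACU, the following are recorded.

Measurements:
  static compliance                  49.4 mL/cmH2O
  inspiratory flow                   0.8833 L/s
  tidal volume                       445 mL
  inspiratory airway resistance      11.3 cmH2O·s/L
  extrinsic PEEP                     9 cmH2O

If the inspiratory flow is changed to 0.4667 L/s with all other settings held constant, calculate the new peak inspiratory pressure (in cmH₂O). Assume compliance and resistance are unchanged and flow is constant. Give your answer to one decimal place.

PIP = Vt/C + R·V̇ + PEEP (constant-flow equation of motion).
Only the resistive term changes: ΔPIP = R × ΔV̇ = 11.3 × (0.4667 − 0.8833) = 11.3 × -0.4166 = -4.708 cmH2O.
Original PIP = 445/49.4 + 11.3×0.8833 + 9 = 27.989 cmH2O; new PIP = 27.989 + (-4.708) = 23.281 cmH2O.

23.3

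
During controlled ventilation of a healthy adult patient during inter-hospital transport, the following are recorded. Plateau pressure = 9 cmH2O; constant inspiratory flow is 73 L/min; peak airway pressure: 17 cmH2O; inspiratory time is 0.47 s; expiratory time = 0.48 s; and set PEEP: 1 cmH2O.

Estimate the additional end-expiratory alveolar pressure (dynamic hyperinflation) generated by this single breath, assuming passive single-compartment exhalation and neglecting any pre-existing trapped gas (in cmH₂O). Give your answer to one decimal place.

Flow: 73 L/min ÷ 60 = 1.2167 L/s.
Vt = flow × Ti = 1.2167 L/s × 0.47 s × 1000 mL/L = 571.85 mL.
R = (PIP − Pplat)/V̇ = (17 − 9) / 1.2167 = 8.0/1.2167 = 6.575 cmH2O·s/L.
C = Vt/(Pplat − PEEP) = 571.85 / (9 − 1) = 571.85/8.0 = 71.481 mL/cmH2O.
τ = R × C = 6.575 × 0.07148 L/cmH2O = 0.47 s.
Fraction remaining = e^(−Te/τ) = e^(−0.48/0.47) = 0.3601; trapped volume = 571.85 × 0.3601 = 205.92 mL.
Additional alveolar pressure from trapping ≈ V_trapped / C = 205.92 / 71.481 = 2.881 cmH2O.

2.9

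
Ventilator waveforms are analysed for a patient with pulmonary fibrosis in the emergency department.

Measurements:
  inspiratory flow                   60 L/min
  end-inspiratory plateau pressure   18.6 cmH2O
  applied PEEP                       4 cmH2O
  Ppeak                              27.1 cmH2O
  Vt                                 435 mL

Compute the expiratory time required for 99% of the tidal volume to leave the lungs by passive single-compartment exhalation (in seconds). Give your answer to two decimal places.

1.17

Flow: 60 L/min ÷ 60 = 1 L/s.
R = (PIP − Pplat)/V̇ = (27.1 − 18.6) / 1 = 8.5/1 = 8.5 cmH2O·s/L.
C = Vt/(Pplat − PEEP) = 435.0 / (18.6 − 4) = 435.0/14.6 = 29.795 mL/cmH2O.
τ = R × C = 8.5 × 0.0298 L/cmH2O = 0.2533 s.
t = −τ·ln(1 − 0.99) = −0.2533·ln(0.01) = 1.166 s.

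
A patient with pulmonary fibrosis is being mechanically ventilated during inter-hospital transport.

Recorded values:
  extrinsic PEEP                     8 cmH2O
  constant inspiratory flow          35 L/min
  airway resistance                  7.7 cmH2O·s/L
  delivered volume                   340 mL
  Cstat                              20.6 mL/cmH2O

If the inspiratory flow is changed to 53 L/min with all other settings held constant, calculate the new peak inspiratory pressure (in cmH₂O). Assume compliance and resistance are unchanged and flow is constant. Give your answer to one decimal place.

Flow: 35 L/min ÷ 60 = 0.5833 L/s.
New flow: 53 L/min ÷ 60 = 0.8833 L/s.
PIP = Vt/C + R·V̇ + PEEP (constant-flow equation of motion).
Only the resistive term changes: ΔPIP = R × ΔV̇ = 7.7 × (0.8833 − 0.5833) = 7.7 × 0.3 = 2.31 cmH2O.
Original PIP = 340/20.6 + 7.7×0.5833 + 8 = 28.996 cmH2O; new PIP = 28.996 + (2.31) = 31.306 cmH2O.

31.3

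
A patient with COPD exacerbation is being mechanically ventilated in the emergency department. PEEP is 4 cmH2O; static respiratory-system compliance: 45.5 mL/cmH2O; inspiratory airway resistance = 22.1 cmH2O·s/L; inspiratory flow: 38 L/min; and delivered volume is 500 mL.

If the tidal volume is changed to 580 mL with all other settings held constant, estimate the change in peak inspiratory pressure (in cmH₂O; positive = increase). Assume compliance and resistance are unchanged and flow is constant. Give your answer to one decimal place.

1.8

PIP = Vt/C + R·V̇ + PEEP (constant-flow equation of motion).
Only the elastic term changes: ΔPIP = ΔVt / C = (580 − 500) / 45.5 = 1.758 cmH2O.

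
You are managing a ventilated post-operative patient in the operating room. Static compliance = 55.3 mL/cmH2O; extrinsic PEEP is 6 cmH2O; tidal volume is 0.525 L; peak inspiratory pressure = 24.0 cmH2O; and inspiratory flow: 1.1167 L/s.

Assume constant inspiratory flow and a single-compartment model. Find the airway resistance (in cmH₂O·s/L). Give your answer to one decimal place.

7.6

Equation of motion (constant flow): PIP = Vt/C + R·V̇ + PEEP.
R·V̇ = PIP − Vt/C − PEEP = 24.0 − 525/55.3 − 6 = 24.0 − 9.494 − 6 = 8.506 cmH2O.
R = 8.506 / 1.1167 = 7.617 cmH2O·s/L.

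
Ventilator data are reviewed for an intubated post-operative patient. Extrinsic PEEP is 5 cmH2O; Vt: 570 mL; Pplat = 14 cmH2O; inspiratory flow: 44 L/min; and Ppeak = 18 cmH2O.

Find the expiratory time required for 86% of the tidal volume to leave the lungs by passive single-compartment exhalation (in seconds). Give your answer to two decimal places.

0.68

Flow: 44 L/min ÷ 60 = 0.7333 L/s.
R = (PIP − Pplat)/V̇ = (18 − 14) / 0.7333 = 4.0/0.7333 = 5.455 cmH2O·s/L.
C = Vt/(Pplat − PEEP) = 570.0 / (14 − 5) = 570.0/9.0 = 63.333 mL/cmH2O.
τ = R × C = 5.455 × 0.06333 L/cmH2O = 0.3455 s.
t = −τ·ln(1 − 0.86) = −0.3455·ln(0.14) = 0.6793 s.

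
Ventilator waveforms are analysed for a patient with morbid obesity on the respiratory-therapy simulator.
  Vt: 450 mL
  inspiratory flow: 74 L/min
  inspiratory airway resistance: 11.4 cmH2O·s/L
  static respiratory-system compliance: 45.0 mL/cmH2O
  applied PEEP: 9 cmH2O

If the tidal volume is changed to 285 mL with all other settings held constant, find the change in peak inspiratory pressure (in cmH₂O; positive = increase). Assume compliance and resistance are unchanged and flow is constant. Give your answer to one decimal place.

PIP = Vt/C + R·V̇ + PEEP (constant-flow equation of motion).
Only the elastic term changes: ΔPIP = ΔVt / C = (285 − 450) / 45.0 = -3.667 cmH2O.

-3.7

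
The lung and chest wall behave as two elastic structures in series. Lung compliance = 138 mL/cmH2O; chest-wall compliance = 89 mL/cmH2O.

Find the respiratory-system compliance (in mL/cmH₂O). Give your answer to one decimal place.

Lung and chest wall are elastances in series: 1/Crs = 1/CL + 1/Ccw.
1/Crs = 1/138 + 1/89 = 0.01848.
Crs = 54.113 mL/cmH2O.

54.1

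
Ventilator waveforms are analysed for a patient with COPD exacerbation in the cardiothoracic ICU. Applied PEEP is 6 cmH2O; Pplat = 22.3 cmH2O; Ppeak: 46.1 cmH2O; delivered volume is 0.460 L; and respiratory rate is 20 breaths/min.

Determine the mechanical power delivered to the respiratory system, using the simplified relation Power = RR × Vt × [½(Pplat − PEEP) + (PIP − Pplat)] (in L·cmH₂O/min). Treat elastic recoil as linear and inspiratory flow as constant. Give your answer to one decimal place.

293.9

Per-breath work = Vt × [½(Pplat−PEEP) + (PIP−Pplat)] = 0.460 × [0.5×16.3 + 23.8] = 0.460 × 31.95 = 14.697 L·cmH2O.
Power = 20 × 14.697 = 293.94 L·cmH2O/min.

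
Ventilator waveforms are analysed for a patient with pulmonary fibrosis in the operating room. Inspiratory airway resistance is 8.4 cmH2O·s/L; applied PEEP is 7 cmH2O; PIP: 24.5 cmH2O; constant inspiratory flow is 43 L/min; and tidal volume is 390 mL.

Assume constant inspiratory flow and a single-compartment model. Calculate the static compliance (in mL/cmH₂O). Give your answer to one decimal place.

34.0

Flow: 43 L/min ÷ 60 = 0.7167 L/s.
Equation of motion (constant flow): PIP = Vt/C + R·V̇ + PEEP.
Vt/C = PIP − R·V̇ − PEEP = 24.5 − 8.4×0.7167 − 7 = 24.5 − 6.02 − 7 = 11.48 cmH2O.
C = Vt / 11.48 = 390 / 11.48 = 33.972 mL/cmH2O.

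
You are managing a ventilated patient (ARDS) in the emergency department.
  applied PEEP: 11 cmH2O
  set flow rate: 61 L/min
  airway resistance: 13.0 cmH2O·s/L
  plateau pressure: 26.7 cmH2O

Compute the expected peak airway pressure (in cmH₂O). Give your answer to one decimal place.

39.9

Flow: 61 L/min ÷ 60 = 1.0167 L/s.
PIP = Pplat + Raw × flow = 26.7 + 13.0 × 1.0167 = 26.7 + 13.217 = 39.917 cmH2O.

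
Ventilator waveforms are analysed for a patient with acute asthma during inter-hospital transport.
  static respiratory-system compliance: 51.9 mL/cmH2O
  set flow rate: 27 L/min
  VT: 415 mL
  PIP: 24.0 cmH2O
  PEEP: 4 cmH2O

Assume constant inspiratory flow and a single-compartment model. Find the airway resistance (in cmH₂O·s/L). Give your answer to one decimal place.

Flow: 27 L/min ÷ 60 = 0.45 L/s.
Equation of motion (constant flow): PIP = Vt/C + R·V̇ + PEEP.
R·V̇ = PIP − Vt/C − PEEP = 24.0 − 415/51.9 − 4 = 24.0 − 7.996 − 4 = 12.004 cmH2O.
R = 12.004 / 0.45 = 26.676 cmH2O·s/L.

26.7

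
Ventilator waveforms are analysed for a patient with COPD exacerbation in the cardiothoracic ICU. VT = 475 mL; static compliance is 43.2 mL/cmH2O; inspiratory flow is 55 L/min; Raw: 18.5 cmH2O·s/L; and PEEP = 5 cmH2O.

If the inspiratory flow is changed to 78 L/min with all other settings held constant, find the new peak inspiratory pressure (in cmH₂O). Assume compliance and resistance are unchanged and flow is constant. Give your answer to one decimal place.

40.0

Flow: 55 L/min ÷ 60 = 0.9167 L/s.
New flow: 78 L/min ÷ 60 = 1.3 L/s.
PIP = Vt/C + R·V̇ + PEEP (constant-flow equation of motion).
Only the resistive term changes: ΔPIP = R × ΔV̇ = 18.5 × (1.3 − 0.9167) = 18.5 × 0.3833 = 7.091 cmH2O.
Original PIP = 475/43.2 + 18.5×0.9167 + 5 = 32.954 cmH2O; new PIP = 32.954 + (7.091) = 40.045 cmH2O.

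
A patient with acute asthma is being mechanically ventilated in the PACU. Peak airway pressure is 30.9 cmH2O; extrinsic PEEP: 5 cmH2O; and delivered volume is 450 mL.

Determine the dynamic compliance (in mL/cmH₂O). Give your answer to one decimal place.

Dynamic compliance = Vt / (PIP − PEEP) = 450 / (30.9 − 5) = 450 / 25.9 = 17.375 mL/cmH2O.

17.4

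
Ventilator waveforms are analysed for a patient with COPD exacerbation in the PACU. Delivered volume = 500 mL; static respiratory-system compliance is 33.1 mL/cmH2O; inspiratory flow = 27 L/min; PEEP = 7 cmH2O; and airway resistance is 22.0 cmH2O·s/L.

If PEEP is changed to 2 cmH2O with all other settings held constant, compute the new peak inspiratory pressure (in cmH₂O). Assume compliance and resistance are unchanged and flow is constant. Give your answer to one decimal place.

Flow: 27 L/min ÷ 60 = 0.45 L/s.
PIP = Vt/C + R·V̇ + PEEP (constant-flow equation of motion).
Only the baseline term changes: ΔPIP = ΔPEEP = 2 − 7 = -5.0 cmH2O.
Original PIP = 500/33.1 + 22.0×0.45 + 7 = 32.006 cmH2O; new PIP = 32.006 + (-5.0) = 27.006 cmH2O.

27.0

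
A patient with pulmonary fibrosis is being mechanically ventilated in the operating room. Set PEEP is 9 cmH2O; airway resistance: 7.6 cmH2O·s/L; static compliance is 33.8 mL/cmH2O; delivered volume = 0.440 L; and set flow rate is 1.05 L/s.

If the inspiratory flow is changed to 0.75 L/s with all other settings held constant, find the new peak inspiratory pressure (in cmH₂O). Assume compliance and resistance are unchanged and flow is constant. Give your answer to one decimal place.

PIP = Vt/C + R·V̇ + PEEP (constant-flow equation of motion).
Only the resistive term changes: ΔPIP = R × ΔV̇ = 7.6 × (0.75 − 1.05) = 7.6 × -0.3 = -2.28 cmH2O.
Original PIP = 440/33.8 + 7.6×1.05 + 9 = 29.998 cmH2O; new PIP = 29.998 + (-2.28) = 27.718 cmH2O.

27.7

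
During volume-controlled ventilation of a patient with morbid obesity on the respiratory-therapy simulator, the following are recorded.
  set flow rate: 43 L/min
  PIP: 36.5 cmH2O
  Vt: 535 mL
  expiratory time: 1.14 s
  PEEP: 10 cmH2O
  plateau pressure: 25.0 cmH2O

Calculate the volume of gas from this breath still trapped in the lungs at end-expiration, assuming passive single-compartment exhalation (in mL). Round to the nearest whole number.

Flow: 43 L/min ÷ 60 = 0.7167 L/s.
R = (PIP − Pplat)/V̇ = (36.5 − 25.0) / 0.7167 = 11.5/0.7167 = 16.046 cmH2O·s/L.
C = Vt/(Pplat − PEEP) = 535.0 / (25.0 − 10) = 535.0/15.0 = 35.667 mL/cmH2O.
τ = R × C = 16.046 × 0.03567 L/cmH2O = 0.5724 s.
Fraction remaining = e^(−Te/τ) = e^(−1.14/0.5724) = 0.1365.
Trapped volume = 535.0 × 0.1365 = 73.028 mL.

73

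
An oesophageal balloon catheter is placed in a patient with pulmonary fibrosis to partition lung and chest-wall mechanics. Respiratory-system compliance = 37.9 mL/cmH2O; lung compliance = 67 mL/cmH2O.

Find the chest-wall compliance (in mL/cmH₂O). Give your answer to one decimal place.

87.3

1/Ccw = 1/Crs − 1/CL.
1/Ccw = 1/37.9 − 1/67 = 0.01146.
Ccw = 87.26 mL/cmH2O.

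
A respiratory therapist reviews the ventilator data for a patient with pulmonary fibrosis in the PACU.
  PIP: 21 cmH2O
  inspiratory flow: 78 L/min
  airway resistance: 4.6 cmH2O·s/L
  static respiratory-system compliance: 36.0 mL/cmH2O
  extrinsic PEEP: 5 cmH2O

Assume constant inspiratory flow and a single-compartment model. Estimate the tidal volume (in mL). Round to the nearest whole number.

Flow: 78 L/min ÷ 60 = 1.3 L/s.
Equation of motion (constant flow): PIP = Vt/C + R·V̇ + PEEP.
Vt/C = PIP − R·V̇ − PEEP = 21 − 5.98 − 5 = 10.02 cmH2O.
Vt = C × 10.02 = 36.0 × 10.02 = 360.72 mL.

361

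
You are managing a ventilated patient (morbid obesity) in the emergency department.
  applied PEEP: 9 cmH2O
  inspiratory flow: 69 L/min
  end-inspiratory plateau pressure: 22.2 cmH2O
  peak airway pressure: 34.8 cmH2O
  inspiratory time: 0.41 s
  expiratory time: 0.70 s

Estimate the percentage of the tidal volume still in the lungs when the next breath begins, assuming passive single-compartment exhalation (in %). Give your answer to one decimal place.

16.7

Flow: 69 L/min ÷ 60 = 1.15 L/s.
Vt = flow × Ti = 1.15 L/s × 0.41 s × 1000 mL/L = 471.5 mL.
R = (PIP − Pplat)/V̇ = (34.8 − 22.2) / 1.15 = 12.6/1.15 = 10.957 cmH2O·s/L.
C = Vt/(Pplat − PEEP) = 471.5 / (22.2 − 9) = 471.5/13.2 = 35.72 mL/cmH2O.
τ = R × C = 10.957 × 0.03572 L/cmH2O = 0.3914 s.
Fraction remaining at end-expiration = e^(−Te/τ) = e^(−0.70/0.3914) = 0.1672 → 16.72%.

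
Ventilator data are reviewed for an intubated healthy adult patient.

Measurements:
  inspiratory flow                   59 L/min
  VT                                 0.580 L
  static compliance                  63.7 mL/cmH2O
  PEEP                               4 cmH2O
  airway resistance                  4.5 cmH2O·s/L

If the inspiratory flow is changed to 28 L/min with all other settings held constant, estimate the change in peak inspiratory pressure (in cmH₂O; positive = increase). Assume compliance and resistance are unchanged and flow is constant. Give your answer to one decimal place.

Flow: 59 L/min ÷ 60 = 0.9833 L/s.
New flow: 28 L/min ÷ 60 = 0.4667 L/s.
PIP = Vt/C + R·V̇ + PEEP (constant-flow equation of motion).
Only the resistive term changes: ΔPIP = R × ΔV̇ = 4.5 × (0.4667 − 0.9833) = 4.5 × -0.5166 = -2.325 cmH2O.

-2.3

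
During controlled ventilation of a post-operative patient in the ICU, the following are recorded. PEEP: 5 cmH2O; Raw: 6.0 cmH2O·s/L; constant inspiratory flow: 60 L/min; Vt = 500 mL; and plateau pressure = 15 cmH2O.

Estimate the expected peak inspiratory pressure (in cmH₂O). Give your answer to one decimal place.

Flow: 60 L/min ÷ 60 = 1 L/s.
PIP = Pplat + Raw × flow = 15 + 6.0 × 1 = 15 + 6.0 = 21.0 cmH2O.

21.0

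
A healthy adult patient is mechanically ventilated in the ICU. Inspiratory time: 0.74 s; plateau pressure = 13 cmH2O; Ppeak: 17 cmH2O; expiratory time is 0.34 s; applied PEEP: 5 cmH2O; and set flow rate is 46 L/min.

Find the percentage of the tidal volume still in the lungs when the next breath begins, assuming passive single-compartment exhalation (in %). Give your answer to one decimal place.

39.9

Flow: 46 L/min ÷ 60 = 0.7667 L/s.
Vt = flow × Ti = 0.7667 L/s × 0.74 s × 1000 mL/L = 567.36 mL.
R = (PIP − Pplat)/V̇ = (17 − 13) / 0.7667 = 4.0/0.7667 = 5.217 cmH2O·s/L.
C = Vt/(Pplat − PEEP) = 567.36 / (13 − 5) = 567.36/8.0 = 70.92 mL/cmH2O.
τ = R × C = 5.217 × 0.07092 L/cmH2O = 0.37 s.
Fraction remaining at end-expiration = e^(−Te/τ) = e^(−0.34/0.37) = 0.399 → 39.9%.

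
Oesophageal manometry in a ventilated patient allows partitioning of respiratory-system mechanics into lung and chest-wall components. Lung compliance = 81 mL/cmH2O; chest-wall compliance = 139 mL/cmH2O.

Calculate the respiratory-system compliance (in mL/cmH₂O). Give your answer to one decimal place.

Lung and chest wall are elastances in series: 1/Crs = 1/CL + 1/Ccw.
1/Crs = 1/81 + 1/139 = 0.01954.
Crs = 51.177 mL/cmH2O.

51.2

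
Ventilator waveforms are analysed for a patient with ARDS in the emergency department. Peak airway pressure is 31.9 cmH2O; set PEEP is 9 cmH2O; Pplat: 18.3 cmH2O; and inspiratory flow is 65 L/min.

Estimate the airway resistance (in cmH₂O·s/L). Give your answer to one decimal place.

Flow: 65 L/min ÷ 60 = 1.0833 L/s.
Raw = (PIP − Pplat) / flow = (31.9 − 18.3) / 1.0833 = 13.6 / 1.0833 = 12.554 cmH2O·s/L.

12.6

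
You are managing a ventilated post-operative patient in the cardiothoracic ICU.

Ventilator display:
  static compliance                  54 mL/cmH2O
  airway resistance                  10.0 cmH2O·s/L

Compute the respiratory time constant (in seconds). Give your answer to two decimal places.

τ = R × C = 10.0 × 54 mL/cmH2O = 10.0 × 0.054 L/cmH2O = 0.54 s.

0.54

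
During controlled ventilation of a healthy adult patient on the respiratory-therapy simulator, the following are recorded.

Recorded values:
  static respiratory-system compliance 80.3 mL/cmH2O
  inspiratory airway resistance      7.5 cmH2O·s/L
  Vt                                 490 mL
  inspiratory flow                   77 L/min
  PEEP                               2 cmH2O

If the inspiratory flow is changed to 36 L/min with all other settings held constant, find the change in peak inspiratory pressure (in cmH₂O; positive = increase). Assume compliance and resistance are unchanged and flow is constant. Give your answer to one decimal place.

Flow: 77 L/min ÷ 60 = 1.2833 L/s.
New flow: 36 L/min ÷ 60 = 0.6 L/s.
PIP = Vt/C + R·V̇ + PEEP (constant-flow equation of motion).
Only the resistive term changes: ΔPIP = R × ΔV̇ = 7.5 × (0.6 − 1.2833) = 7.5 × -0.6833 = -5.125 cmH2O.

-5.1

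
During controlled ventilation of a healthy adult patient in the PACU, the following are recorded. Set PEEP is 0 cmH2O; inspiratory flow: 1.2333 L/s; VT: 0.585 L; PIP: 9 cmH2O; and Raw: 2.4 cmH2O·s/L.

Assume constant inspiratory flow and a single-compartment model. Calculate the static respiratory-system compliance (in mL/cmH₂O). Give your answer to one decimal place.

96.9

Equation of motion (constant flow): PIP = Vt/C + R·V̇ + PEEP.
Vt/C = PIP − R·V̇ − PEEP = 9 − 2.4×1.2333 − 0 = 9 − 2.96 − 0 = 6.04 cmH2O.
C = Vt / 6.04 = 585 / 6.04 = 96.854 mL/cmH2O.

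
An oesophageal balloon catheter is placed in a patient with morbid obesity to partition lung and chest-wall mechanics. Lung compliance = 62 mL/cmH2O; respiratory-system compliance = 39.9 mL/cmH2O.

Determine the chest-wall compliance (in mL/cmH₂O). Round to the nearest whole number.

112

1/Ccw = 1/Crs − 1/CL.
1/Ccw = 1/39.9 − 1/62 = 0.008934.
Ccw = 111.93 mL/cmH2O.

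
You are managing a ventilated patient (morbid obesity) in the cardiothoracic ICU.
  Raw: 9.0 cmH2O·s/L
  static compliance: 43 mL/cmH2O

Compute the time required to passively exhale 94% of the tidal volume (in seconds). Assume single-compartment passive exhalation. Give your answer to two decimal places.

τ = R × C = 9.0 × 43 mL/cmH2O = 9.0 × 0.043 L/cmH2O = 0.387 s.
Exhaled fraction f = 1 − e^(−t/τ) → t = −τ·ln(1 − f) = −0.387·ln(0.06) = 1.089 s.

1.09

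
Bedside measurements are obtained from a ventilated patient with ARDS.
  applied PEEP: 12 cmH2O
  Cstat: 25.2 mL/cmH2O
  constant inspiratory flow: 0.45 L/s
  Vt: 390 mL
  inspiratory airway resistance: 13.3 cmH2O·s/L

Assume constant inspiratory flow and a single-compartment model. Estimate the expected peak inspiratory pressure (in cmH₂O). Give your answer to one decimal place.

33.5

Equation of motion (constant flow): PIP = Vt/C + R·V̇ + PEEP.
PIP = 390/25.2 + 13.3×0.45 + 12 = 15.476 + 5.985 + 12 = 33.461 cmH2O.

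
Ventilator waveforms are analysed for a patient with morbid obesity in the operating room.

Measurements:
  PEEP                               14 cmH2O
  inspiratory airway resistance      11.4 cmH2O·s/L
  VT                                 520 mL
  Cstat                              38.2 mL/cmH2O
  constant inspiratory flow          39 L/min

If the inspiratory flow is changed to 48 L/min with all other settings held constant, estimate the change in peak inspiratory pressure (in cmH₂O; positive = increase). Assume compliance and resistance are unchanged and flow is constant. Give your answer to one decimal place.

1.7

Flow: 39 L/min ÷ 60 = 0.65 L/s.
New flow: 48 L/min ÷ 60 = 0.8 L/s.
PIP = Vt/C + R·V̇ + PEEP (constant-flow equation of motion).
Only the resistive term changes: ΔPIP = R × ΔV̇ = 11.4 × (0.8 − 0.65) = 11.4 × 0.15 = 1.71 cmH2O.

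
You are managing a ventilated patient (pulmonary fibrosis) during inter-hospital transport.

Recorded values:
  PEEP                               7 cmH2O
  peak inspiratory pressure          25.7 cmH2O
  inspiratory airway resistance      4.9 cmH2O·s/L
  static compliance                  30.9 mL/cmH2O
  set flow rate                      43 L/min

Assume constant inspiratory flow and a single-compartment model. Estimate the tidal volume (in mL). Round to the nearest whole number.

Flow: 43 L/min ÷ 60 = 0.7167 L/s.
Equation of motion (constant flow): PIP = Vt/C + R·V̇ + PEEP.
Vt/C = PIP − R·V̇ − PEEP = 25.7 − 3.512 − 7 = 15.188 cmH2O.
Vt = C × 15.188 = 30.9 × 15.188 = 469.31 mL.

469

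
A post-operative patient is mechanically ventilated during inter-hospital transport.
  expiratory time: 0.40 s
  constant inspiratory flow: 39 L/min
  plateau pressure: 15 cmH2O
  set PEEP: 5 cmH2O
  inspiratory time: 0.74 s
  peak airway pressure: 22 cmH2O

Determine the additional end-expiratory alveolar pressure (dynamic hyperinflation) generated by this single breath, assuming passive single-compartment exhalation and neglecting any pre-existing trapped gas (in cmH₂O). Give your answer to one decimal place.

Flow: 39 L/min ÷ 60 = 0.65 L/s.
Vt = flow × Ti = 0.65 L/s × 0.74 s × 1000 mL/L = 481.0 mL.
R = (PIP − Pplat)/V̇ = (22 − 15) / 0.65 = 7.0/0.65 = 10.769 cmH2O·s/L.
C = Vt/(Pplat − PEEP) = 481.0 / (15 − 5) = 481.0/10.0 = 48.1 mL/cmH2O.
τ = R × C = 10.769 × 0.0481 L/cmH2O = 0.518 s.
Fraction remaining = e^(−Te/τ) = e^(−0.40/0.518) = 0.462; trapped volume = 481.0 × 0.462 = 222.22 mL.
Additional alveolar pressure from trapping ≈ V_trapped / C = 222.22 / 48.1 = 4.62 cmH2O.

4.6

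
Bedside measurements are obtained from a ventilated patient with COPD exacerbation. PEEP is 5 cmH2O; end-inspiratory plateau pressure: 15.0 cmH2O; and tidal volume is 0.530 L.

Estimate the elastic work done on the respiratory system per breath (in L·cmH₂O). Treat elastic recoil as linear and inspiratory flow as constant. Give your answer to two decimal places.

2.65

Elastic work ≈ ½ × (Pplat − PEEP) × Vt = 0.5 × (15.0 − 5) × 0.530 L = 0.5 × 10.0 × 0.530 = 2.65 L·cmH2O.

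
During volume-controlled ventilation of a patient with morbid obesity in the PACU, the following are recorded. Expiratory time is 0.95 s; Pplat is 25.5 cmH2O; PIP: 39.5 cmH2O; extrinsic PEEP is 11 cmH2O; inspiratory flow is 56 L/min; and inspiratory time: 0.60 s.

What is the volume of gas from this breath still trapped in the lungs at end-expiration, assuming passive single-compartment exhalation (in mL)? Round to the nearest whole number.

109

Flow: 56 L/min ÷ 60 = 0.9333 L/s.
Vt = flow × Ti = 0.9333 L/s × 0.60 s × 1000 mL/L = 559.98 mL.
R = (PIP − Pplat)/V̇ = (39.5 − 25.5) / 0.9333 = 14.0/0.9333 = 15.001 cmH2O·s/L.
C = Vt/(Pplat − PEEP) = 559.98 / (25.5 − 11) = 559.98/14.5 = 38.619 mL/cmH2O.
τ = R × C = 15.001 × 0.03862 L/cmH2O = 0.5793 s.
Fraction remaining = e^(−Te/τ) = e^(−0.95/0.5793) = 0.194.
Trapped volume = 559.98 × 0.194 = 108.64 mL.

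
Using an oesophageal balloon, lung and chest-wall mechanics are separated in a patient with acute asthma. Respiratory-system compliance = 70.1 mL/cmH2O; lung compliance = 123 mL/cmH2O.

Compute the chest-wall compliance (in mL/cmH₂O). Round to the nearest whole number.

163

1/Ccw = 1/Crs − 1/CL.
1/Ccw = 1/70.1 − 1/123 = 0.006135.
Ccw = 163.0 mL/cmH2O.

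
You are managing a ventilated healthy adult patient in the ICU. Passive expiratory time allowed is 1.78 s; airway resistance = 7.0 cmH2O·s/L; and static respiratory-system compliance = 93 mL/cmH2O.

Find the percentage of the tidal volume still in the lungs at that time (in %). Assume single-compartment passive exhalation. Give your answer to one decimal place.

6.5

τ = R × C = 7.0 × 93 mL/cmH2O = 7.0 × 0.093 L/cmH2O = 0.651 s.
Passive exhalation: V(t)/V₀ = e^(−t/τ) = e^(−1.78/0.651) = 0.06494.
Fraction remaining = 0.06494 → 6.494%.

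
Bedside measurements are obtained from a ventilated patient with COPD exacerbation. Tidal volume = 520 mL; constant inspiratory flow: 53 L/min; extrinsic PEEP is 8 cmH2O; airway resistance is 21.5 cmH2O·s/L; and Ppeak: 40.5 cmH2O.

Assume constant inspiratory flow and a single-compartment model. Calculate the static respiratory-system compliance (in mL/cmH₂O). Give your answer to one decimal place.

38.5

Flow: 53 L/min ÷ 60 = 0.8833 L/s.
Equation of motion (constant flow): PIP = Vt/C + R·V̇ + PEEP.
Vt/C = PIP − R·V̇ − PEEP = 40.5 − 21.5×0.8833 − 8 = 40.5 − 18.991 − 8 = 13.509 cmH2O.
C = Vt / 13.509 = 520 / 13.509 = 38.493 mL/cmH2O.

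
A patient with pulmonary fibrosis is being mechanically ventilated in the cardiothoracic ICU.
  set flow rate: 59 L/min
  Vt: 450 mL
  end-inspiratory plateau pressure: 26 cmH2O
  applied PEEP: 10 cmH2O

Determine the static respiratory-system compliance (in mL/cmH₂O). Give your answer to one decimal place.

Cstat = Vt / (Pplat − PEEP) = 450 / (26 − 10) = 450 / 16.0 = 28.125 mL/cmH2O.

28.1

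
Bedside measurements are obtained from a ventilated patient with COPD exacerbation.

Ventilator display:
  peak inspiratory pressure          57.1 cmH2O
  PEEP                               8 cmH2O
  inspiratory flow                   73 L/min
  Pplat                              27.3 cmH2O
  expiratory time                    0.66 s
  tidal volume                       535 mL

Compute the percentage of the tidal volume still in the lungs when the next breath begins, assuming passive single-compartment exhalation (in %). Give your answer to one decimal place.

37.8

Flow: 73 L/min ÷ 60 = 1.2167 L/s.
R = (PIP − Pplat)/V̇ = (57.1 − 27.3) / 1.2167 = 29.8/1.2167 = 24.492 cmH2O·s/L.
C = Vt/(Pplat − PEEP) = 535.0 / (27.3 − 8) = 535.0/19.3 = 27.72 mL/cmH2O.
τ = R × C = 24.492 × 0.02772 L/cmH2O = 0.6789 s.
Fraction remaining at end-expiration = e^(−Te/τ) = e^(−0.66/0.6789) = 0.3783 → 37.83%.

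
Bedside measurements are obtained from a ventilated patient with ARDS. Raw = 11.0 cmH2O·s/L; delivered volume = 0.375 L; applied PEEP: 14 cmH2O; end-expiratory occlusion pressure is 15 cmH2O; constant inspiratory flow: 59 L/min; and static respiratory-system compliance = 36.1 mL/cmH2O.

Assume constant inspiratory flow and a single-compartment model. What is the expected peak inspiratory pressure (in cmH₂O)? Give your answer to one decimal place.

Flow: 59 L/min ÷ 60 = 0.9833 L/s.
Total PEEP = 15 cmH2O (set 14 + intrinsic 1); this is the baseline alveolar pressure.
Equation of motion (constant flow): PIP = Vt/C + R·V̇ + PEEP.
PIP = 375/36.1 + 11.0×0.9833 + 15 = 10.388 + 10.816 + 15 = 36.204 cmH2O.

36.2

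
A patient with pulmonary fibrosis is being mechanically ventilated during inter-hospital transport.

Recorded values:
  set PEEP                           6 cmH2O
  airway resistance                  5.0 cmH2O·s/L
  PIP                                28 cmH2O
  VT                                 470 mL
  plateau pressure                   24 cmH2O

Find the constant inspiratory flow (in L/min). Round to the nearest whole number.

48

flow = (PIP − Pplat) / Raw = (28 − 24) / 5.0 = 0.8 L/s × 60 = 48.0 L/min.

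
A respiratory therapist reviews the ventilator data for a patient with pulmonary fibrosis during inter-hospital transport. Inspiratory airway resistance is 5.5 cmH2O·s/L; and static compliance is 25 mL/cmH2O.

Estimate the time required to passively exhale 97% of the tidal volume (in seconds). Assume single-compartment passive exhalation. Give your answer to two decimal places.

0.48

τ = R × C = 5.5 × 25 mL/cmH2O = 5.5 × 0.025 L/cmH2O = 0.1375 s.
Exhaled fraction f = 1 − e^(−t/τ) → t = −τ·ln(1 − f) = −0.1375·ln(0.03) = 0.4822 s.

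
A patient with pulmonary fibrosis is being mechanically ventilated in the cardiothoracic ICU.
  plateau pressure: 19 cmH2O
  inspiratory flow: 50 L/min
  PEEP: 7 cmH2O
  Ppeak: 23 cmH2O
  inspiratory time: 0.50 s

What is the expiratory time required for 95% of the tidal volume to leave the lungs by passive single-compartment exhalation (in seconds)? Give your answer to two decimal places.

Flow: 50 L/min ÷ 60 = 0.8333 L/s.
Vt = flow × Ti = 0.8333 L/s × 0.50 s × 1000 mL/L = 416.65 mL.
R = (PIP − Pplat)/V̇ = (23 − 19) / 0.8333 = 4.0/0.8333 = 4.8 cmH2O·s/L.
C = Vt/(Pplat − PEEP) = 416.65 / (19 − 7) = 416.65/12.0 = 34.721 mL/cmH2O.
τ = R × C = 4.8 × 0.03472 L/cmH2O = 0.1667 s.
t = −τ·ln(1 − 0.95) = −0.1667·ln(0.05) = 0.4994 s.

0.50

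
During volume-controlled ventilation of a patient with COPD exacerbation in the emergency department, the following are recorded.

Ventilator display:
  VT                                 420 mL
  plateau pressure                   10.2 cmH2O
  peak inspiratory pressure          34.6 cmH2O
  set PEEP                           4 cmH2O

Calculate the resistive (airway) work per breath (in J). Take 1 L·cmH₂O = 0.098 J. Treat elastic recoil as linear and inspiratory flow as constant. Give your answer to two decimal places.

With constant inspiratory flow the resistive pressure is constant at PIP − Pplat = 34.6 − 10.2 = 24.4 cmH2O, so resistive work = 24.4 × 0.420 = 10.248 L·cmH2O.
× 0.098 J/(L·cmH2O) → 1.004 J.

1.00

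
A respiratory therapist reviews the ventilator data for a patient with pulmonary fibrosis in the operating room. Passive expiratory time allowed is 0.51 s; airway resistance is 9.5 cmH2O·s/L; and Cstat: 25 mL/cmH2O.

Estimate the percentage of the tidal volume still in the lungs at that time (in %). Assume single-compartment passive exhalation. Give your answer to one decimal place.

11.7

τ = R × C = 9.5 × 25 mL/cmH2O = 9.5 × 0.025 L/cmH2O = 0.2375 s.
Passive exhalation: V(t)/V₀ = e^(−t/τ) = e^(−0.51/0.2375) = 0.1168.
Fraction remaining = 0.1168 → 11.68%.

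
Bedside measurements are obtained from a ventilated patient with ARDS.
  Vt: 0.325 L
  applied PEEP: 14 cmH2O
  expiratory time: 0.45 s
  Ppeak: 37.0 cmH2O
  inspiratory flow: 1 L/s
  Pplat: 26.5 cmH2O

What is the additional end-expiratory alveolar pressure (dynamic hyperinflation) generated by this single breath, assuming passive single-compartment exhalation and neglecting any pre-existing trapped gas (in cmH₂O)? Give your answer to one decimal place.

R = (PIP − Pplat)/V̇ = (37.0 − 26.5) / 1 = 10.5/1 = 10.5 cmH2O·s/L.
C = Vt/(Pplat − PEEP) = 325.0 / (26.5 − 14) = 325.0/12.5 = 26.0 mL/cmH2O.
τ = R × C = 10.5 × 0.026 L/cmH2O = 0.273 s.
Fraction remaining = e^(−Te/τ) = e^(−0.45/0.273) = 0.1924; trapped volume = 325.0 × 0.1924 = 62.53 mL.
Additional alveolar pressure from trapping ≈ V_trapped / C = 62.53 / 26.0 = 2.405 cmH2O.

2.4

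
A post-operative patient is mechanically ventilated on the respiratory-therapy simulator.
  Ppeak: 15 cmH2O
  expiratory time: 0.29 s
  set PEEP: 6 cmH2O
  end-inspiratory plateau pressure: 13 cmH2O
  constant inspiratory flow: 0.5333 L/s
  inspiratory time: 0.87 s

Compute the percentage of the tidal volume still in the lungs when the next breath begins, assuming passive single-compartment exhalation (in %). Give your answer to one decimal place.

Vt = flow × Ti = 0.5333 L/s × 0.87 s × 1000 mL/L = 463.97 mL.
R = (PIP − Pplat)/V̇ = (15 − 13) / 0.5333 = 2.0/0.5333 = 3.75 cmH2O·s/L.
C = Vt/(Pplat − PEEP) = 463.97 / (13 − 6) = 463.97/7.0 = 66.281 mL/cmH2O.
τ = R × C = 3.75 × 0.06628 L/cmH2O = 0.2486 s.
Fraction remaining at end-expiration = e^(−Te/τ) = e^(−0.29/0.2486) = 0.3114 → 31.14%.

31.1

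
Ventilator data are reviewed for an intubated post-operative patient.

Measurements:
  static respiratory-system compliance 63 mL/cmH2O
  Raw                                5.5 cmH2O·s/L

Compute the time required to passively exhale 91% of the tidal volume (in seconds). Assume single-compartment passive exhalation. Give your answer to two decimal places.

0.83

τ = R × C = 5.5 × 63 mL/cmH2O = 5.5 × 0.063 L/cmH2O = 0.3465 s.
Exhaled fraction f = 1 − e^(−t/τ) → t = −τ·ln(1 − f) = −0.3465·ln(0.09) = 0.8344 s.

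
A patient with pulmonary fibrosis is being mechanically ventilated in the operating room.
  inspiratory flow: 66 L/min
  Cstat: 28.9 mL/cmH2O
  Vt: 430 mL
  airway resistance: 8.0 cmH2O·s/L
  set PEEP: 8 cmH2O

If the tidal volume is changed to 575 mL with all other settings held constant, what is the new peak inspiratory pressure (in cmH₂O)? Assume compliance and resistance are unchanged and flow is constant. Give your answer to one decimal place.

Flow: 66 L/min ÷ 60 = 1.1 L/s.
PIP = Vt/C + R·V̇ + PEEP (constant-flow equation of motion).
Only the elastic term changes: ΔPIP = ΔVt / C = (575 − 430) / 28.9 = 5.017 cmH2O.
Original PIP = 430/28.9 + 8.0×1.1 + 8 = 31.679 cmH2O; new PIP = 31.679 + (5.017) = 36.696 cmH2O.

36.7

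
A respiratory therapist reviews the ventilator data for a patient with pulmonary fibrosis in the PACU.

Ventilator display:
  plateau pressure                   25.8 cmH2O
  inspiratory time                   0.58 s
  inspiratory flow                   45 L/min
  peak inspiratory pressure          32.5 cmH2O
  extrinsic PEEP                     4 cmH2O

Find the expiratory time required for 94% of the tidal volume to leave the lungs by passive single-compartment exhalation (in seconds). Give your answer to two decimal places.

Flow: 45 L/min ÷ 60 = 0.75 L/s.
Vt = flow × Ti = 0.75 L/s × 0.58 s × 1000 mL/L = 435.0 mL.
R = (PIP − Pplat)/V̇ = (32.5 − 25.8) / 0.75 = 6.7/0.75 = 8.933 cmH2O·s/L.
C = Vt/(Pplat − PEEP) = 435.0 / (25.8 − 4) = 435.0/21.8 = 19.954 mL/cmH2O.
τ = R × C = 8.933 × 0.01995 L/cmH2O = 0.1782 s.
t = −τ·ln(1 − 0.94) = −0.1782·ln(0.06) = 0.5013 s.

0.50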